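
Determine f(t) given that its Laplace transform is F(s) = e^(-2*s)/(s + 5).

The factor e^(-2s) signals a time shift by c = 2 (second shifting theorem).
L{e^(-5t)} = 1/(s + 5), so L^-1{1/(s + 5)} = e^(-5*t).
Hence the inverse is u(t - 2) times that function evaluated at t - 2.

f(t) = Heaviside(t - 2)*(exp(-5*t + 10))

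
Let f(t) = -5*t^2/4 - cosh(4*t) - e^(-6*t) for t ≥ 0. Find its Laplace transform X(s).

By linearity of the Laplace transform, transform each term separately.
(-1)·[L{cosh(4t)} = s/(s^2 - 16)]; (-1)·[L{e^(-6t)} = 1/(s + 6)]; (-5/4)·[L{t^2} = 2!/s^3 = 2/s^3].

X(s) = -s/(s^2 - 16) - 1/(s + 6) - 5/(2*s^3)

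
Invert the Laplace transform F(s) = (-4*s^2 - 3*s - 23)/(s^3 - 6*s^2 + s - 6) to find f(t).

f(t) = -5*exp(6*t) + 3*sin(t) + cos(t)

Factor the denominator: s^3 - 6*s^2 + s - 6 = (s - 6)*(s^2 + 1).
Partial fraction decomposition gives [-5/(s - 6)] + [s/(s^2 + 1)] + [3/(s^2 + 1)].
Invert each term: -5/(s - 6) ↔ -5e^(6t); 1·s/(s^2 + 1) ↔ cos(t); 3·1/(s^2 + 1) ↔ 3sin(t).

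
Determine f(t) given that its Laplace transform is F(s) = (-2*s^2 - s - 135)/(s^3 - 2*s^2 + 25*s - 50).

f(t) = -5*exp(2*t) + sin(5*t) + 3*cos(5*t)

Factor the denominator: s^3 - 2*s^2 + 25*s - 50 = (s - 2)*(s^2 + 25).
Partial fraction decomposition gives [-5/(s - 2)] + [3*s/(s^2 + 25)] + [5/(s^2 + 25)].
Invert each term: -5/(s - 2) ↔ -5e^(2t); 3·s/(s^2 + 25) ↔ 3cos(5t); 1·5/(s^2 + 25) ↔ sin(5t).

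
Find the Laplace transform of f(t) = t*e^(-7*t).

(s + 7)^(-2)

L{t} = 1!/s^2 = 1/s^2.
By the first shifting theorem, multiplying by e^(-7t) replaces s with s + 7.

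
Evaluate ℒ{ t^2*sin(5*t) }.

L{sin(5t)} = 5/(s^2 + 25).
Then apply L{t^2·g(t)} = (-1)^2 d^2/ds^2[G(s)] with G(s) = 5/(s^2 + 25):
differentiating 2 times and applying the sign gives 10*(3*s^2 - 25)/(s^2 + 25)^3.

10*(3*s^2 - 25)/(s^2 + 25)^3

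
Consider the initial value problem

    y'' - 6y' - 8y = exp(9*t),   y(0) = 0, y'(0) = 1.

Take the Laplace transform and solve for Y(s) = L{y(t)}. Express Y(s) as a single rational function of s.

Apply the Laplace transform to the equation.
The derivative rules (L{y''} = s^2 Y - s·y(0) - y'(0) and L{y'} = sY - y(0), with y(0) = 0, y'(0) = 1) turn the left side into (s^2 - 6*s - 8)Y - (1).
The right side is L{exp(9*t)} = 1/(s - 9).
So (s^2 - 6*s - 8)Y = 1/(s - 9) + (1).
Solve for Y(s) and write it as one ratio of polynomials.

Y(s) = (s - 8)/(s^3 - 15*s^2 + 46*s + 72)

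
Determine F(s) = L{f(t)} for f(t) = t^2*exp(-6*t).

L{e^(-6t)} = 1/(s + 6).
Then apply L{t^2·g(t)} = (-1)^2 d^2/ds^2[G(s)] with G(s) = 1/(s + 6):
differentiating 2 times and applying the sign gives 2/(s + 6)^3.

F(s) = 2/(s + 6)^3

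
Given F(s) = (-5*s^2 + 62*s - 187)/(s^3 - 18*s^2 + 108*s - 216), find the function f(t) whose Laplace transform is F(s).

f(t) = 5*t^2*exp(6*t)/2 + 2*t*exp(6*t) - 5*exp(6*t)

Factor the denominator: s^3 - 18*s^2 + 108*s - 216 = (s - 6)^3.
Partial fraction decomposition gives [-5/(s - 6)] + [2/(s - 6)^2] + [5/(s - 6)^3].
Invert each term: -5/(s - 6) ↔ -5e^(6t); 2/(s - 6)^2 ↔ 2t·e^(6t); 5/(s - 6)^3 ↔ (5/2)t^2·e^(6t).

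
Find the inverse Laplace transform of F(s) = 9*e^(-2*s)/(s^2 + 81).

Heaviside(t - 2)*(sin(9*t - 18))

The factor e^(-2s) signals a time shift by c = 2 (second shifting theorem).
L{sin(9t)} = 9/(s^2 + 81), so L^-1{9/(s^2 + 81)} = sin(9*t).
Hence the inverse is u(t - 2) times that function evaluated at t - 2.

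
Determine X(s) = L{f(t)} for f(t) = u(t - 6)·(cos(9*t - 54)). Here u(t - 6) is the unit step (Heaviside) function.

X(s) = s*exp(-6*s)/(s^2 + 81)

By the second shifting theorem, L{u(t - c)·g(t - c)} = e^(-cs)·G(s) with c = 6 and G(s) = L{g(t)}.
L{cos(9t)} = s/(s^2 + 81).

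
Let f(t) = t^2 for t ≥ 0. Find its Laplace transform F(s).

L{t^2} = 2!/s^3 = 2/s^3.

F(s) = 2/s^3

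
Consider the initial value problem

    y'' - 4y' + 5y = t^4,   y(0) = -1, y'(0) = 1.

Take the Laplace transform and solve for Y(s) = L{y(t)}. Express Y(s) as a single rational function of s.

Y(s) = (-s^6 + 5*s^5 + 24)/(s^7 - 4*s^6 + 5*s^5)

Apply the Laplace transform to the equation.
The derivative rules (L{y''} = s^2 Y - s·y(0) - y'(0) and L{y'} = sY - y(0), with y(0) = -1, y'(0) = 1) turn the left side into (s^2 - 4*s + 5)Y - (-s + 5).
The right side is L{t^4} = 24/s^5.
So (s^2 - 4*s + 5)Y = 24/s^5 + (-s + 5).
Isolate Y and clear denominators.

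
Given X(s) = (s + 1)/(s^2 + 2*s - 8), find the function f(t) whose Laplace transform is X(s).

f(t) = exp(-t)*cosh(3*t)

Rewrite the denominator: s^2 + 2*s - 8 = (s + 1)^2 - 9.
The form in (s + 1) signals a first-shifting-theorem factor e^(-t).
Since L{cosh(3t)} = s/(s^2 - 9), the inverse is exp(-t)*cosh(3*t).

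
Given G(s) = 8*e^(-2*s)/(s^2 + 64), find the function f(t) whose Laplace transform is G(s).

f(t) = Heaviside(t - 2)*(sin(8*t - 16))

The factor e^(-2s) signals a time shift by c = 2 (second shifting theorem).
L{sin(8t)} = 8/(s^2 + 64), so L^-1{8/(s^2 + 64)} = sin(8*t).
Hence the inverse is u(t - 2) times that function evaluated at t - 2.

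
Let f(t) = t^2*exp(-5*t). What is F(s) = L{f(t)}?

F(s) = 2/(s + 5)^3

L{t^2} = 2!/s^3 = 2/s^3.
By the first shifting theorem, multiplying by e^(-5t) replaces s with s + 5.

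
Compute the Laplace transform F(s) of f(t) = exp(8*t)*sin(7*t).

L{sin(7t)} = 7/(s^2 + 49).
By the first shifting theorem, multiplying by e^(8t) replaces s with s - 8.

F(s) = 7/((s - 8)^2 + 49)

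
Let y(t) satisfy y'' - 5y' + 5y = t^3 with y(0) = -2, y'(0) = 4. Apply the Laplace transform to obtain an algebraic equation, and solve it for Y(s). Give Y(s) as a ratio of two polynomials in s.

Y(s) = (-2*s^5 + 14*s^4 + 6)/(s^6 - 5*s^5 + 5*s^4)

Apply the Laplace transform to the equation.
The derivative rules (L{y''} = s^2 Y - s·y(0) - y'(0) and L{y'} = sY - y(0), with y(0) = -2, y'(0) = 4) turn the left side into (s^2 - 5*s + 5)Y - (-2*s + 14).
The right side is L{t^3} = 6/s^4.
So (s^2 - 5*s + 5)Y = 6/s^4 + (-2*s + 14).
Solve for Y(s) and write it as one ratio of polynomials.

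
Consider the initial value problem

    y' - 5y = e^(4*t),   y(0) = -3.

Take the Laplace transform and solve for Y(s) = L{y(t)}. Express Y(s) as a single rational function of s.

Y(s) = (-3*s + 13)/(s^2 - 9*s + 20)

Transform both sides with L{·}.
The derivative rules (L{y'} = sY - y(0) = sY - (-3)) turn the left side into (s - 5)Y - (-3).
The right side is L{e^(4*t)} = 1/(s - 4).
So (s - 5)Y = 1/(s - 4) + (-3).
Isolate Y and clear denominators.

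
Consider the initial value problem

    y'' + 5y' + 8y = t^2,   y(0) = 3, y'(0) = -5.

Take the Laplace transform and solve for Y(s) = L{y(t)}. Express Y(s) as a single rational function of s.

Laplace-transform each side.
The derivative rules (L{y''} = s^2 Y - s·y(0) - y'(0) and L{y'} = sY - y(0), with y(0) = 3, y'(0) = -5) turn the left side into (s^2 + 5*s + 8)Y - (3*s + 10).
The right side is L{t^2} = 2/s^3.
So (s^2 + 5*s + 8)Y = 2/s^3 + (3*s + 10).
Solve for Y(s) and write it as one ratio of polynomials.

Y(s) = (3*s^4 + 10*s^3 + 2)/(s^5 + 5*s^4 + 8*s^3)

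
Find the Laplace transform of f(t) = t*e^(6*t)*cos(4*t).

L{cos(4t)} = s/(s^2 + 16).
Multiplying by e^(6t) shifts s → s - 6, so L{e^(6*t)*cos(4*t)} = (s - 6)/((s - 6)^2 + 16).
Then apply L{t·g(t)} = -d/ds[G(s)] with G(s) = (s - 6)/((s - 6)^2 + 16):
differentiating 1 time and applying the sign gives (s - 10)*(s - 2)/(s^2 - 12*s + 52)^2.

(s - 10)*(s - 2)/(s^2 - 12*s + 52)^2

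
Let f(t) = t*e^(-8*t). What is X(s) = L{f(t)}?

L{e^(-8t)} = 1/(s + 8).
Then apply L{t·g(t)} = -d/ds[G(s)] with G(s) = 1/(s + 8):
differentiating 1 time and applying the sign gives (s + 8)^(-2).

X(s) = (s + 8)^(-2)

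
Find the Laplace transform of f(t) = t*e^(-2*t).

(s + 2)^(-2)

L{e^(-2t)} = 1/(s + 2).
Then apply L{t·g(t)} = -d/ds[H(s)] with H(s) = 1/(s + 2):
differentiating 1 time and applying the sign gives (s + 2)^(-2).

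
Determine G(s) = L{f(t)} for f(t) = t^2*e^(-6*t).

L{e^(-6t)} = 1/(s + 6).
Then apply L{t^2·g(t)} = (-1)^2 d^2/ds^2[H(s)] with H(s) = 1/(s + 6):
differentiating 2 times and applying the sign gives 2/(s + 6)^3.

G(s) = 2/(s + 6)^3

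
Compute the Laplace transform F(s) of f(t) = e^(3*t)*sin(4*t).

L{sin(4t)} = 4/(s^2 + 16).
By the first shifting theorem, multiplying by e^(3t) replaces s with s - 3.

F(s) = 4/((s - 3)^2 + 16)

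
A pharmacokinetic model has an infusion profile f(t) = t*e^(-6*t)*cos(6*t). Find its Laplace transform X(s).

X(s) = s*(s + 12)/(s^2 + 12*s + 72)^2

L{cos(6t)} = s/(s^2 + 36).
Multiplying by e^(-6t) shifts s → s + 6, so L{e^(-6*t)*cos(6*t)} = (s + 6)/((s + 6)^2 + 36).
Then apply L{t·g(t)} = -d/ds[G(s)] with G(s) = (s + 6)/((s + 6)^2 + 36):
differentiating 1 time and applying the sign gives s*(s + 12)/(s^2 + 12*s + 72)^2.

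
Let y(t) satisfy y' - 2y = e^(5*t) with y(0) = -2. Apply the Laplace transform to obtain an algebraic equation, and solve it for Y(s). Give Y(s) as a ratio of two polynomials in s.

Take the Laplace transform of both sides.
With L{y'} = sY - y(0) = sY - (-2): the LHS transforms to (s - 2)Y - (-2).
The right side is L{e^(5*t)} = 1/(s - 5).
So (s - 2)Y = 1/(s - 5) + (-2).
Solve for Y(s) and write it as one ratio of polynomials.

Y(s) = (-2*s + 11)/(s^2 - 7*s + 10)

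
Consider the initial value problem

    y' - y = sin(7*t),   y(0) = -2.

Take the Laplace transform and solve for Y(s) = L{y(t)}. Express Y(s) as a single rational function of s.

Take the Laplace transform of both sides.
The derivative rules (L{y'} = sY - y(0) = sY - (-2)) turn the left side into (s - 1)Y - (-2).
The right side is L{sin(7*t)} = 7/(s^2 + 49).
So (s - 1)Y = 7/(s^2 + 49) + (-2).
Isolate Y and clear denominators.

Y(s) = (-2*s^2 - 91)/(s^3 - s^2 + 49*s - 49)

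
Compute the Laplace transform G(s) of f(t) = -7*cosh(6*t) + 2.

Apply the Laplace transform termwise.
L{2} = 2/s; (-7)·[L{cosh(6t)} = s/(s^2 - 36)].

G(s) = -7*s/(s^2 - 36) + 2/s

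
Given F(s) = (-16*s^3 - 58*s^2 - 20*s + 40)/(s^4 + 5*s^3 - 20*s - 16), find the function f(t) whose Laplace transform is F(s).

Factor the denominator: s^4 + 5*s^3 - 20*s - 16 = (s - 2)*(s + 1)*(s + 2)*(s + 4).
Partial fraction decomposition gives [-5/(s - 2)] + [-2/(s + 1)] + [-6/(s + 4)] + [-3/(s + 2)].
Invert each term: -5/(s - 2) ↔ -5e^(2t); -2/(s + 1) ↔ -2e^(-t); -6/(s + 4) ↔ -6e^(-4t); -3/(s + 2) ↔ -3e^(-2t).

f(t) = -5*exp(2*t) - 2*exp(-t) - 3*exp(-2*t) - 6*exp(-4*t)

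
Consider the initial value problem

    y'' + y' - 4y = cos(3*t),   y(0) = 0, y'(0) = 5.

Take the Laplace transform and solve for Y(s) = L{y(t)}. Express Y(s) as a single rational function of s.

Y(s) = (5*s^2 + s + 45)/(s^4 + s^3 + 5*s^2 + 9*s - 36)

Take the Laplace transform of both sides.
With L{y''} = s^2 Y - s·y(0) - y'(0) and L{y'} = sY - y(0), with y(0) = 0, y'(0) = 5: the LHS transforms to (s^2 + s - 4)Y - (5).
The right side is L{cos(3*t)} = s/(s^2 + 9).
So (s^2 + s - 4)Y = s/(s^2 + 9) + (5).
Isolate Y and clear denominators.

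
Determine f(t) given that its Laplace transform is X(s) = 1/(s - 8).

Since L{e^(8t)} = 1/(s - 8), the inverse is e^(8*t).

f(t) = exp(8*t)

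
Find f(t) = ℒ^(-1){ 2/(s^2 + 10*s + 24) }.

f(t) = 2*exp(-5*t)*sinh(t)

Rewrite the denominator: s^2 + 10*s + 24 = (s + 5)^2 - 1.
The form in (s + 5) signals a first-shifting-theorem factor e^(-5t).
Since L{sinh(t)} = 1/(s^2 - 1), the inverse is exp(-5*t)*sinh(t), scaled by 2.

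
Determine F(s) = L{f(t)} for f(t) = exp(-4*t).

F(s) = 1/(s + 4)

L{e^(-4t)} = 1/(s + 4).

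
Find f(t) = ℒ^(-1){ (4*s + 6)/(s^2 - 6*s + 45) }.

Complete the square in the denominator: s^2 - 6*s + 45 = (s - 3)^2 + 6^2.
Split the numerator to match: 4*s + 6 = 4·(s - 3) + 3·6.
Invert each term: 4·(s - 3)/((s - 3)^2 + 36) ↔ 4e^(3t)cos(6t); 3·6/((s - 3)^2 + 36) ↔ 3e^(3t)sin(6t).

f(t) = 3*exp(3*t)*sin(6*t) + 4*exp(3*t)*cos(6*t)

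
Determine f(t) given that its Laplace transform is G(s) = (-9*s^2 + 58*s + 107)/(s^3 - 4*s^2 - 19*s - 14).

f(t) = exp(7*t) - 5*exp(-t) - 5*exp(-2*t)

Factor the denominator: s^3 - 4*s^2 - 19*s - 14 = (s - 7)*(s + 1)*(s + 2).
Partial fraction decomposition gives [-5/(s + 1)] + [1/(s - 7)] + [-5/(s + 2)].
Invert each term: -5/(s + 1) ↔ -5e^(-t); 1/(s - 7) ↔ e^(7t); -5/(s + 2) ↔ -5e^(-2t).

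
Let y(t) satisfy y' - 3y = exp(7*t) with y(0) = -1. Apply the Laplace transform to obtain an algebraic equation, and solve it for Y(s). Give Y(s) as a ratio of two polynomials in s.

Apply the Laplace transform to the equation.
Using L{y'} = sY - y(0) = sY - (-1), the left side becomes (s - 3)Y - (-1).
The right side is L{exp(7*t)} = 1/(s - 7).
So (s - 3)Y = 1/(s - 7) + (-1).
Divide through and combine into a single rational function.

Y(s) = (-s + 8)/(s^2 - 10*s + 21)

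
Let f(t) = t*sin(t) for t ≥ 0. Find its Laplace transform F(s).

F(s) = 2*s/(s^2 + 1)^2

L{sin(t)} = 1/(s^2 + 1).
Then apply L{t·g(t)} = -d/ds[G(s)] with G(s) = 1/(s^2 + 1):
differentiating 1 time and applying the sign gives 2*s/(s^2 + 1)^2.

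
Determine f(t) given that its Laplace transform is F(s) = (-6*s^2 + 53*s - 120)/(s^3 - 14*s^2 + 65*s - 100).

f(t) = -5*t*exp(5*t) - 2*exp(5*t) - 4*exp(4*t)

Factor the denominator: s^3 - 14*s^2 + 65*s - 100 = (s - 5)^2*(s - 4).
Partial fraction decomposition gives [-2/(s - 5)] + [-5/(s - 5)^2] + [-4/(s - 4)].
Invert each term: -2/(s - 5) ↔ -2e^(5t); -5/(s - 5)^2 ↔ -5t·e^(5t); -4/(s - 4) ↔ -4e^(4t).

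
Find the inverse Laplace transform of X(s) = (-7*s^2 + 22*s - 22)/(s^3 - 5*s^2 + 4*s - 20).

-3*exp(5*t) + sin(2*t) - 4*cos(2*t)

Factor the denominator: s^3 - 5*s^2 + 4*s - 20 = (s - 5)*(s^2 + 4).
Partial fraction decomposition gives [-3/(s - 5)] + [-4*s/(s^2 + 4)] + [2/(s^2 + 4)].
Invert each term: -3/(s - 5) ↔ -3e^(5t); -4·s/(s^2 + 4) ↔ -4cos(2t); 1·2/(s^2 + 4) ↔ sin(2t).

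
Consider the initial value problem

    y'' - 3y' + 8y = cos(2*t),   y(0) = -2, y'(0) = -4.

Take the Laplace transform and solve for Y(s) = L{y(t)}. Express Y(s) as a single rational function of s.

Laplace-transform each side.
Using L{y''} = s^2 Y - s·y(0) - y'(0) and L{y'} = sY - y(0), with y(0) = -2, y'(0) = -4, the left side becomes (s^2 - 3*s + 8)Y - (-2*s + 2).
The right side is L{cos(2*t)} = s/(s^2 + 4).
So (s^2 - 3*s + 8)Y = s/(s^2 + 4) + (-2*s + 2).
Divide through and combine into a single rational function.

Y(s) = (-2*s^3 + 2*s^2 - 7*s + 8)/(s^4 - 3*s^3 + 12*s^2 - 12*s + 32)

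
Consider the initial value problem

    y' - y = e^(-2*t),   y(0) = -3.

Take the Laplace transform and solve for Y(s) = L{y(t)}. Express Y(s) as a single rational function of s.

Y(s) = (-3*s - 5)/(s^2 + s - 2)

Transform both sides with L{·}.
The derivative rules (L{y'} = sY - y(0) = sY - (-3)) turn the left side into (s - 1)Y - (-3).
The right side is L{e^(-2*t)} = 1/(s + 2).
So (s - 1)Y = 1/(s + 2) + (-3).
Solve for Y(s) and write it as one ratio of polynomials.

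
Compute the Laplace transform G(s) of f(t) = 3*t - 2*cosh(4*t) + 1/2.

G(s) = -2*s/(s^2 - 16) + 1/(2*s) + 3/s^2

The transform is linear, so treat each term independently.
(3)·[L{t} = 1!/s^2 = 1/s^2]; (-2)·[L{cosh(4t)} = s/(s^2 - 16)]; L{1/2} = (1/2)/s.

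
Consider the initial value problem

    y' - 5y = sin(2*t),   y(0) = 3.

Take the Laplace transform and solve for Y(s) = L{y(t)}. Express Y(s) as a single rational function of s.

Laplace-transform each side.
The derivative rules (L{y'} = sY - y(0) = sY - 3) turn the left side into (s - 5)Y - (3).
The right side is L{sin(2*t)} = 2/(s^2 + 4).
So (s - 5)Y = 2/(s^2 + 4) + (3).
Divide through and combine into a single rational function.

Y(s) = (3*s^2 + 14)/(s^3 - 5*s^2 + 4*s - 20)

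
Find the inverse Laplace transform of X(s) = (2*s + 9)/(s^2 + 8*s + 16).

Factor the denominator: s^2 + 8*s + 16 = (s + 4)^2.
Partial fraction decomposition gives [2/(s + 4)] + [(s + 4)^(-2)].
Invert each term: 2/(s + 4) ↔ 2e^(-4t); 1/(s + 4)^2 ↔ t·e^(-4t).

t*exp(-4*t) + 2*exp(-4*t)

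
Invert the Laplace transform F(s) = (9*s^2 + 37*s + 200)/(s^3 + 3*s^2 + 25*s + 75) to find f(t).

Factor the denominator: s^3 + 3*s^2 + 25*s + 75 = (s + 3)*(s^2 + 25).
Partial fraction decomposition gives [5/(s + 3)] + [4*s/(s^2 + 25)] + [25/(s^2 + 25)].
Invert each term: 5/(s + 3) ↔ 5e^(-3t); 4·s/(s^2 + 25) ↔ 4cos(5t); 5·5/(s^2 + 25) ↔ 5sin(5t).

f(t) = 5*sin(5*t) + 4*cos(5*t) + 5*exp(-3*t)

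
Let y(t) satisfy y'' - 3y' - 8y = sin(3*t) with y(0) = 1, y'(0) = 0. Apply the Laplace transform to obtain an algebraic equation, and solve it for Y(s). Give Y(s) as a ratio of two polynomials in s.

Y(s) = (s^3 - 3*s^2 + 9*s - 24)/(s^4 - 3*s^3 + s^2 - 27*s - 72)

Apply the Laplace transform to the equation.
With L{y''} = s^2 Y - s·y(0) - y'(0) and L{y'} = sY - y(0), with y(0) = 1, y'(0) = 0: the LHS transforms to (s^2 - 3*s - 8)Y - (s - 3).
The right side is L{sin(3*t)} = 3/(s^2 + 9).
So (s^2 - 3*s - 8)Y = 3/(s^2 + 9) + (s - 3).
Solve for Y(s) and write it as one ratio of polynomials.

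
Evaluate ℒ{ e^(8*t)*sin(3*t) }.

3/((s - 8)^2 + 9)

L{sin(3t)} = 3/(s^2 + 9).
By the first shifting theorem, multiplying by e^(8t) replaces s with s - 8.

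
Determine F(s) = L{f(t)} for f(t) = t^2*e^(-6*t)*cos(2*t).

F(s) = 2*(s + 6)*(s^2 + 12*s + 24)/(s^2 + 12*s + 40)^3

L{cos(2t)} = s/(s^2 + 4).
Multiplying by e^(-6t) shifts s → s + 6, so L{e^(-6*t)*cos(2*t)} = (s + 6)/((s + 6)^2 + 4).
Then apply L{t^2·g(t)} = (-1)^2 d^2/ds^2[G(s)] with G(s) = (s + 6)/((s + 6)^2 + 4):
differentiating 2 times and applying the sign gives 2*(s + 6)*(s^2 + 12*s + 24)/(s^2 + 12*s + 40)^3.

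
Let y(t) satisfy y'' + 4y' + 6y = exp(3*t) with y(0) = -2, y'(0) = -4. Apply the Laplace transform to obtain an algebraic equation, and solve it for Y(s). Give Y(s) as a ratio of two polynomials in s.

Take the Laplace transform of both sides.
The derivative rules (L{y''} = s^2 Y - s·y(0) - y'(0) and L{y'} = sY - y(0), with y(0) = -2, y'(0) = -4) turn the left side into (s^2 + 4*s + 6)Y - (-2*s - 12).
The right side is L{exp(3*t)} = 1/(s - 3).
So (s^2 + 4*s + 6)Y = 1/(s - 3) + (-2*s - 12).
Solve for Y(s) and write it as one ratio of polynomials.

Y(s) = (-2*s^2 - 6*s + 37)/(s^3 + s^2 - 6*s - 18)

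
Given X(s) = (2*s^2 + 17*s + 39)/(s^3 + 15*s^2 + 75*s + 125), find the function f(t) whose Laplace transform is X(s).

f(t) = 2*t^2*exp(-5*t) - 3*t*exp(-5*t) + 2*exp(-5*t)

Factor the denominator: s^3 + 15*s^2 + 75*s + 125 = (s + 5)^3.
Partial fraction decomposition gives [2/(s + 5)] + [-3/(s + 5)^2] + [4/(s + 5)^3].
Invert each term: 2/(s + 5) ↔ 2e^(-5t); -3/(s + 5)^2 ↔ -3t·e^(-5t); 4/(s + 5)^3 ↔ (2)t^2·e^(-5t).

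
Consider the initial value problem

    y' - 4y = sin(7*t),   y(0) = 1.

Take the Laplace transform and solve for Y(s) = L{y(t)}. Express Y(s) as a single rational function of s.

Y(s) = (s^2 + 56)/(s^3 - 4*s^2 + 49*s - 196)

Transform both sides with L{·}.
With L{y'} = sY - y(0) = sY - 1: the LHS transforms to (s - 4)Y - (1).
The right side is L{sin(7*t)} = 7/(s^2 + 49).
So (s - 4)Y = 7/(s^2 + 49) + (1).
Solve for Y(s) and write it as one ratio of polynomials.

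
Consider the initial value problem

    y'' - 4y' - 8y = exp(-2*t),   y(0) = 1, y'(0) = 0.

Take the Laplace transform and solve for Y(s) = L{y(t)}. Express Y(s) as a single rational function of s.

Take the Laplace transform of both sides.
Using L{y''} = s^2 Y - s·y(0) - y'(0) and L{y'} = sY - y(0), with y(0) = 1, y'(0) = 0, the left side becomes (s^2 - 4*s - 8)Y - (s - 4).
The right side is L{exp(-2*t)} = 1/(s + 2).
So (s^2 - 4*s - 8)Y = 1/(s + 2) + (s - 4).
Solve for Y(s) and write it as one ratio of polynomials.

Y(s) = (s^2 - 2*s - 7)/(s^3 - 2*s^2 - 16*s - 16)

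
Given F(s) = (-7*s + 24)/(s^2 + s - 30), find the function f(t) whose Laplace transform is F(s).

Factor the denominator: s^2 + s - 30 = (s - 5)*(s + 6).
Partial fraction decomposition gives [-1/(s - 5)] + [-6/(s + 6)].
Invert each term: -1/(s - 5) ↔ -e^(5t); -6/(s + 6) ↔ -6e^(-6t).

f(t) = -exp(5*t) - 6*exp(-6*t)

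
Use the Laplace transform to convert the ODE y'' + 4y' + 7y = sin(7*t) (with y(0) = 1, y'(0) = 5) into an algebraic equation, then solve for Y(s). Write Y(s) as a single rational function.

Laplace-transform each side.
Using L{y''} = s^2 Y - s·y(0) - y'(0) and L{y'} = sY - y(0), with y(0) = 1, y'(0) = 5, the left side becomes (s^2 + 4*s + 7)Y - (s + 9).
The right side is L{sin(7*t)} = 7/(s^2 + 49).
So (s^2 + 4*s + 7)Y = 7/(s^2 + 49) + (s + 9).
Isolate Y and clear denominators.

Y(s) = (s^3 + 9*s^2 + 49*s + 448)/(s^4 + 4*s^3 + 56*s^2 + 196*s + 343)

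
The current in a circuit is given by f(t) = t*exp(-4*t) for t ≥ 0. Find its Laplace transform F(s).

L{e^(-4t)} = 1/(s + 4).
Then apply L{t·g(t)} = -d/ds[G(s)] with G(s) = 1/(s + 4):
differentiating 1 time and applying the sign gives (s + 4)^(-2).

F(s) = (s + 4)^(-2)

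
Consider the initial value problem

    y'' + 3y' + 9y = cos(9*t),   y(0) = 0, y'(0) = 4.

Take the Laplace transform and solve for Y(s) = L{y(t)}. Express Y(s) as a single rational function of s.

Apply the Laplace transform to the equation.
Using L{y''} = s^2 Y - s·y(0) - y'(0) and L{y'} = sY - y(0), with y(0) = 0, y'(0) = 4, the left side becomes (s^2 + 3*s + 9)Y - (4).
The right side is L{cos(9*t)} = s/(s^2 + 81).
So (s^2 + 3*s + 9)Y = s/(s^2 + 81) + (4).
Solve for Y(s) and write it as one ratio of polynomials.

Y(s) = (4*s^2 + s + 324)/(s^4 + 3*s^3 + 90*s^2 + 243*s + 729)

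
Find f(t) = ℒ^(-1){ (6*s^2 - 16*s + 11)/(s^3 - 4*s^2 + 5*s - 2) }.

Factor the denominator: s^3 - 4*s^2 + 5*s - 2 = (s - 2)*(s - 1)^2.
Partial fraction decomposition gives [3/(s - 1)] + [-1/(s - 1)^2] + [3/(s - 2)].
Invert each term: 3/(s - 1) ↔ 3e^(t); -1/(s - 1)^2 ↔ -t·e^(t); 3/(s - 2) ↔ 3e^(2t).

f(t) = -t*exp(t) + 3*exp(2*t) + 3*exp(t)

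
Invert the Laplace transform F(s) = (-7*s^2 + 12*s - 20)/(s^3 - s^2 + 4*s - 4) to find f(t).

f(t) = -3*exp(t) + 4*sin(2*t) - 4*cos(2*t)

Factor the denominator: s^3 - s^2 + 4*s - 4 = (s - 1)*(s^2 + 4).
Partial fraction decomposition gives [-3/(s - 1)] + [-4*s/(s^2 + 4)] + [8/(s^2 + 4)].
Invert each term: -3/(s - 1) ↔ -3e^(t); -4·s/(s^2 + 4) ↔ -4cos(2t); 4·2/(s^2 + 4) ↔ 4sin(2t).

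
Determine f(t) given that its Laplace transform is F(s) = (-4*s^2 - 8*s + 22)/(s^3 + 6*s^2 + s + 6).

f(t) = 4*sin(t) - 2*cos(t) - 2*exp(-6*t)

Factor the denominator: s^3 + 6*s^2 + s + 6 = (s + 6)*(s^2 + 1).
Partial fraction decomposition gives [-2/(s + 6)] + [-2*s/(s^2 + 1)] + [4/(s^2 + 1)].
Invert each term: -2/(s + 6) ↔ -2e^(-6t); -2·s/(s^2 + 1) ↔ -2cos(t); 4·1/(s^2 + 1) ↔ 4sin(t).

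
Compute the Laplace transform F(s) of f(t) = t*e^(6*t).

F(s) = (s - 6)^(-2)

L{t} = 1!/s^2 = 1/s^2.
By the first shifting theorem, multiplying by e^(6t) replaces s with s - 6.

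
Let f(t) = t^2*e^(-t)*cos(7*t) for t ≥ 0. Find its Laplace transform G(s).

L{cos(7t)} = s/(s^2 + 49).
Multiplying by e^(-t) shifts s → s + 1, so L{e^(-t)*cos(7*t)} = (s + 1)/((s + 1)^2 + 49).
Then apply L{t^2·g(t)} = (-1)^2 d^2/ds^2[H(s)] with H(s) = (s + 1)/((s + 1)^2 + 49):
differentiating 2 times and applying the sign gives 2*(s + 1)*(s^2 + 2*s - 146)/(s^2 + 2*s + 50)^3.

G(s) = 2*(s + 1)*(s^2 + 2*s - 146)/(s^2 + 2*s + 50)^3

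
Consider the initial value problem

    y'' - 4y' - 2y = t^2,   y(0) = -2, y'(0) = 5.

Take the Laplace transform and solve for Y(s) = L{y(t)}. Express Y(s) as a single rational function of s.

Y(s) = (-2*s^4 + 13*s^3 + 2)/(s^5 - 4*s^4 - 2*s^3)

Transform both sides with L{·}.
The derivative rules (L{y''} = s^2 Y - s·y(0) - y'(0) and L{y'} = sY - y(0), with y(0) = -2, y'(0) = 5) turn the left side into (s^2 - 4*s - 2)Y - (-2*s + 13).
The right side is L{t^2} = 2/s^3.
So (s^2 - 4*s - 2)Y = 2/s^3 + (-2*s + 13).
Divide through and combine into a single rational function.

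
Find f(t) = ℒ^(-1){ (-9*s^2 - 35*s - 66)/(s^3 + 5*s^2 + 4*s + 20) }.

Factor the denominator: s^3 + 5*s^2 + 4*s + 20 = (s + 5)*(s^2 + 4).
Partial fraction decomposition gives [-4/(s + 5)] + [-5*s/(s^2 + 4)] + [-10/(s^2 + 4)].
Invert each term: -4/(s + 5) ↔ -4e^(-5t); -5·s/(s^2 + 4) ↔ -5cos(2t); -5·2/(s^2 + 4) ↔ -5sin(2t).

f(t) = -5*sin(2*t) - 5*cos(2*t) - 4*exp(-5*t)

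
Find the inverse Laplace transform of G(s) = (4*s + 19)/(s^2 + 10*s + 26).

-exp(-5*t)*sin(t) + 4*exp(-5*t)*cos(t)

Complete the square in the denominator: s^2 + 10*s + 26 = (s + 5)^2 + 1^2.
Split the numerator to match: 4*s + 19 = 4·(s + 5) - 1·1.
Invert each term: 4·(s + 5)/((s + 5)^2 + 1) ↔ 4e^(-5t)cos(t); -1·1/((s + 5)^2 + 1) ↔ -e^(-5t)sin(t).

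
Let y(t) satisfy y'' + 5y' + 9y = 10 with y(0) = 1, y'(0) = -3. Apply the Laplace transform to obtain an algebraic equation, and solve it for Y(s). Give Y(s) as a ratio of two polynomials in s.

Transform both sides with L{·}.
The derivative rules (L{y''} = s^2 Y - s·y(0) - y'(0) and L{y'} = sY - y(0), with y(0) = 1, y'(0) = -3) turn the left side into (s^2 + 5*s + 9)Y - (s + 2).
The right side is L{10} = 10/s.
So (s^2 + 5*s + 9)Y = 10/s + (s + 2).
Divide through and combine into a single rational function.

Y(s) = (s^2 + 2*s + 10)/(s^3 + 5*s^2 + 9*s)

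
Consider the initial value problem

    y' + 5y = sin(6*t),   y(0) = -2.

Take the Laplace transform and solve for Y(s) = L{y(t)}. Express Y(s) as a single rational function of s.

Y(s) = (-2*s^2 - 66)/(s^3 + 5*s^2 + 36*s + 180)

Take the Laplace transform of both sides.
With L{y'} = sY - y(0) = sY - (-2): the LHS transforms to (s + 5)Y - (-2).
The right side is L{sin(6*t)} = 6/(s^2 + 36).
So (s + 5)Y = 6/(s^2 + 36) + (-2).
Divide through and combine into a single rational function.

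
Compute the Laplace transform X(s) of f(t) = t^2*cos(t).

X(s) = 2*s*(s^2 - 3)/(s^2 + 1)^3

L{cos(t)} = s/(s^2 + 1).
Then apply L{t^2·g(t)} = (-1)^2 d^2/ds^2[G(s)] with G(s) = s/(s^2 + 1):
differentiating 2 times and applying the sign gives 2*s*(s^2 - 3)/(s^2 + 1)^3.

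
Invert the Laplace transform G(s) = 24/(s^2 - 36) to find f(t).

f(t) = 4*sinh(6*t)

Since L{sinh(6t)} = 6/(s^2 - 36), the inverse is sinh(6*t), scaled by 4.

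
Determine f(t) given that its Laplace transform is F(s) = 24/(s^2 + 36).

Since L{sin(6t)} = 6/(s^2 + 36), the inverse is sin(6*t), scaled by 4.

f(t) = 4*sin(6*t)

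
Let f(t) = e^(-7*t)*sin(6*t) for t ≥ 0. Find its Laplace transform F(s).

L{sin(6t)} = 6/(s^2 + 36).
By the first shifting theorem, multiplying by e^(-7t) replaces s with s + 7.

F(s) = 6/((s + 7)^2 + 36)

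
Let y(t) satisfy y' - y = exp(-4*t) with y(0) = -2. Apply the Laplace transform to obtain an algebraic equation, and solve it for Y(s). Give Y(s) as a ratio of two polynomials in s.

Transform both sides with L{·}.
With L{y'} = sY - y(0) = sY - (-2): the LHS transforms to (s - 1)Y - (-2).
The right side is L{exp(-4*t)} = 1/(s + 4).
So (s - 1)Y = 1/(s + 4) + (-2).
Isolate Y and clear denominators.

Y(s) = (-2*s - 7)/(s^2 + 3*s - 4)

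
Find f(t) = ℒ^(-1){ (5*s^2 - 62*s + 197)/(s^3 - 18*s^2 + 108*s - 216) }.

f(t) = 5*t^2*exp(6*t)/2 - 2*t*exp(6*t) + 5*exp(6*t)

Factor the denominator: s^3 - 18*s^2 + 108*s - 216 = (s - 6)^3.
Partial fraction decomposition gives [5/(s - 6)] + [-2/(s - 6)^2] + [5/(s - 6)^3].
Invert each term: 5/(s - 6) ↔ 5e^(6t); -2/(s - 6)^2 ↔ -2t·e^(6t); 5/(s - 6)^3 ↔ (5/2)t^2·e^(6t).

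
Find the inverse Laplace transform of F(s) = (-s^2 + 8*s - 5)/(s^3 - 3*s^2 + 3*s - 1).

t^2*exp(t) + 6*t*exp(t) - exp(t)

Factor the denominator: s^3 - 3*s^2 + 3*s - 1 = (s - 1)^3.
Partial fraction decomposition gives [-1/(s - 1)] + [6/(s - 1)^2] + [2/(s - 1)^3].
Invert each term: -1/(s - 1) ↔ -e^(t); 6/(s - 1)^2 ↔ 6t·e^(t); 2/(s - 1)^3 ↔ (1)t^2·e^(t).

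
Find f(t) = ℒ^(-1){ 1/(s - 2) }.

Since L{e^(2t)} = 1/(s - 2), the inverse is e^(2*t).

f(t) = exp(2*t)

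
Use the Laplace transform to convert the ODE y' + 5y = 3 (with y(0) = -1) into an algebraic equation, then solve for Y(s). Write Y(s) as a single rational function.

Apply the Laplace transform to the equation.
Using L{y'} = sY - y(0) = sY - (-1), the left side becomes (s + 5)Y - (-1).
The right side is L{3} = 3/s.
So (s + 5)Y = 3/s + (-1).
Isolate Y and clear denominators.

Y(s) = (-s + 3)/(s^2 + 5*s)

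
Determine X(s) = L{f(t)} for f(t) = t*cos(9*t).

X(s) = (s - 9)*(s + 9)/(s^2 + 81)^2

L{cos(9t)} = s/(s^2 + 81).
Then apply L{t·g(t)} = -d/ds[G(s)] with G(s) = s/(s^2 + 81):
differentiating 1 time and applying the sign gives (s - 9)*(s + 9)/(s^2 + 81)^2.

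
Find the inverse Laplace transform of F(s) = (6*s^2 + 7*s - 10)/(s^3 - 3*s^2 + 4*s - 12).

5*exp(3*t) + 5*sin(2*t) + cos(2*t)

Factor the denominator: s^3 - 3*s^2 + 4*s - 12 = (s - 3)*(s^2 + 4).
Partial fraction decomposition gives [5/(s - 3)] + [s/(s^2 + 4)] + [10/(s^2 + 4)].
Invert each term: 5/(s - 3) ↔ 5e^(3t); 1·s/(s^2 + 4) ↔ cos(2t); 5·2/(s^2 + 4) ↔ 5sin(2t).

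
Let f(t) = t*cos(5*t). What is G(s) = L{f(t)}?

G(s) = (s - 5)*(s + 5)/(s^2 + 25)^2

L{cos(5t)} = s/(s^2 + 25).
Then apply L{t·g(t)} = -d/ds[H(s)] with H(s) = s/(s^2 + 25):
differentiating 1 time and applying the sign gives (s - 5)*(s + 5)/(s^2 + 25)^2.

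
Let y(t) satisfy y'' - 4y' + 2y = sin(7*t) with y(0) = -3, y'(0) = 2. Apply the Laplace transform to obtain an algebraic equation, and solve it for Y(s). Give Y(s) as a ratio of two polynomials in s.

Laplace-transform each side.
The derivative rules (L{y''} = s^2 Y - s·y(0) - y'(0) and L{y'} = sY - y(0), with y(0) = -3, y'(0) = 2) turn the left side into (s^2 - 4*s + 2)Y - (-3*s + 14).
The right side is L{sin(7*t)} = 7/(s^2 + 49).
So (s^2 - 4*s + 2)Y = 7/(s^2 + 49) + (-3*s + 14).
Isolate Y and clear denominators.

Y(s) = (-3*s^3 + 14*s^2 - 147*s + 693)/(s^4 - 4*s^3 + 51*s^2 - 196*s + 98)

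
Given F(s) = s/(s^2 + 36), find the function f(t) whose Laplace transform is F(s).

Since L{cos(6t)} = s/(s^2 + 36), the inverse is cos(6*t).

f(t) = cos(6*t)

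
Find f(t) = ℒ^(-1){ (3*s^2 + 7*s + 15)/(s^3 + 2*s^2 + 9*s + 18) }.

f(t) = sin(3*t) + 2*cos(3*t) + exp(-2*t)

Factor the denominator: s^3 + 2*s^2 + 9*s + 18 = (s + 2)*(s^2 + 9).
Partial fraction decomposition gives [1/(s + 2)] + [2*s/(s^2 + 9)] + [3/(s^2 + 9)].
Invert each term: 1/(s + 2) ↔ e^(-2t); 2·s/(s^2 + 9) ↔ 2cos(3t); 1·3/(s^2 + 9) ↔ sin(3t).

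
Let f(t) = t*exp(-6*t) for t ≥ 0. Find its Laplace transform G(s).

G(s) = (s + 6)^(-2)

L{t} = 1!/s^2 = 1/s^2.
By the first shifting theorem, multiplying by e^(-6t) replaces s with s + 6.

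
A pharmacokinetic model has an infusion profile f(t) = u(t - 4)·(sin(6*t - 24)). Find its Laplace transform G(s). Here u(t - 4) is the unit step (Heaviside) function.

By the second shifting theorem, L{u(t - c)·g(t - c)} = e^(-cs)·H(s) with c = 4 and H(s) = L{g(t)}.
L{sin(6t)} = 6/(s^2 + 36).

G(s) = 6*exp(-4*s)/(s^2 + 36)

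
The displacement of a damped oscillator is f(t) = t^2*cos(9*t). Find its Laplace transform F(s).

F(s) = 2*s*(s^2 - 243)/(s^2 + 81)^3

L{cos(9t)} = s/(s^2 + 81).
Then apply L{t^2·g(t)} = (-1)^2 d^2/ds^2[G(s)] with G(s) = s/(s^2 + 81):
differentiating 2 times and applying the sign gives 2*s*(s^2 - 243)/(s^2 + 81)^3.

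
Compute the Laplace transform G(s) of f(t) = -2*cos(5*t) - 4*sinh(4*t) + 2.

G(s) = -2*s/(s^2 + 25) - 16/(s^2 - 16) + 2/s

Apply the Laplace transform termwise.
(-4)·[L{sinh(4t)} = 4/(s^2 - 16)]; L{2} = 2/s; (-2)·[L{cos(5t)} = s/(s^2 + 25)].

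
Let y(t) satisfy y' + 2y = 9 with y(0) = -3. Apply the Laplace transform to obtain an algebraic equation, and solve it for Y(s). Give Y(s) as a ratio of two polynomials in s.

Y(s) = (-3*s + 9)/(s^2 + 2*s)

Apply the Laplace transform to the equation.
The derivative rules (L{y'} = sY - y(0) = sY - (-3)) turn the left side into (s + 2)Y - (-3).
The right side is L{9} = 9/s.
So (s + 2)Y = 9/s + (-3).
Divide through and combine into a single rational function.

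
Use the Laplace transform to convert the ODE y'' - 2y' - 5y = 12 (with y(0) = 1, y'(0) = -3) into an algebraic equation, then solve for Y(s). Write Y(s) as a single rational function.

Apply the Laplace transform to the equation.
The derivative rules (L{y''} = s^2 Y - s·y(0) - y'(0) and L{y'} = sY - y(0), with y(0) = 1, y'(0) = -3) turn the left side into (s^2 - 2*s - 5)Y - (s - 5).
The right side is L{12} = 12/s.
So (s^2 - 2*s - 5)Y = 12/s + (s - 5).
Divide through and combine into a single rational function.

Y(s) = (s^2 - 5*s + 12)/(s^3 - 2*s^2 - 5*s)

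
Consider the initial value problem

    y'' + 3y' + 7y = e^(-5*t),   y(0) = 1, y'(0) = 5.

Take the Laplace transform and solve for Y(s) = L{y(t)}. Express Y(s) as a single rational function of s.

Laplace-transform each side.
Using L{y''} = s^2 Y - s·y(0) - y'(0) and L{y'} = sY - y(0), with y(0) = 1, y'(0) = 5, the left side becomes (s^2 + 3*s + 7)Y - (s + 8).
The right side is L{e^(-5*t)} = 1/(s + 5).
So (s^2 + 3*s + 7)Y = 1/(s + 5) + (s + 8).
Solve for Y(s) and write it as one ratio of polynomials.

Y(s) = (s^2 + 13*s + 41)/(s^3 + 8*s^2 + 22*s + 35)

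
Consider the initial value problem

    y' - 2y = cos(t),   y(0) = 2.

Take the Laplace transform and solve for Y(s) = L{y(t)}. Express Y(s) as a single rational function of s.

Y(s) = (2*s^2 + s + 2)/(s^3 - 2*s^2 + s - 2)

Apply the Laplace transform to the equation.
With L{y'} = sY - y(0) = sY - 2: the LHS transforms to (s - 2)Y - (2).
The right side is L{cos(t)} = s/(s^2 + 1).
So (s - 2)Y = s/(s^2 + 1) + (2).
Solve for Y(s) and write it as one ratio of polynomials.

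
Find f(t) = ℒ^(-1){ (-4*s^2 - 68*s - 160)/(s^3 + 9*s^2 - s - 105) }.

Factor the denominator: s^3 + 9*s^2 - s - 105 = (s - 3)*(s + 5)*(s + 7).
Partial fraction decomposition gives [-5/(s - 3)] + [-5/(s + 5)] + [6/(s + 7)].
Invert each term: -5/(s - 3) ↔ -5e^(3t); -5/(s + 5) ↔ -5e^(-5t); 6/(s + 7) ↔ 6e^(-7t).

f(t) = -5*exp(3*t) - 5*exp(-5*t) + 6*exp(-7*t)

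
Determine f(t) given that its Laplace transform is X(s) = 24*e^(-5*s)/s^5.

The factor e^(-5s) signals a time shift by c = 5 (second shifting theorem).
L{t^4} = 4!/s^5 = 24/s^5, so L^-1{24/s^5} = t^4.
Hence the inverse is u(t - 5) times that function evaluated at t - 5.

f(t) = Heaviside(t - 5)*((t - 5)^4)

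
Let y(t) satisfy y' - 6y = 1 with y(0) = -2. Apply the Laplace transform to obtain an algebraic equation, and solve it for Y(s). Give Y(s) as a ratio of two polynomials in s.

Transform both sides with L{·}.
With L{y'} = sY - y(0) = sY - (-2): the LHS transforms to (s - 6)Y - (-2).
The right side is L{1} = 1/s.
So (s - 6)Y = 1/s + (-2).
Isolate Y and clear denominators.

Y(s) = (-2*s + 1)/(s^2 - 6*s)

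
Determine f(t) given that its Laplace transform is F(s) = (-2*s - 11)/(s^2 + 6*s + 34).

Complete the square in the denominator: s^2 + 6*s + 34 = (s + 3)^2 + 5^2.
Split the numerator to match: -2*s - 11 = -2·(s + 3) - 1·5.
Invert each term: -2·(s + 3)/((s + 3)^2 + 25) ↔ -2e^(-3t)cos(5t); -1·5/((s + 3)^2 + 25) ↔ -e^(-3t)sin(5t).

f(t) = -exp(-3*t)*sin(5*t) - 2*exp(-3*t)*cos(5*t)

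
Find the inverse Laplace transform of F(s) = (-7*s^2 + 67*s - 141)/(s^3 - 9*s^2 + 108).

t*exp(6*t) - 2*exp(6*t) - 5*exp(-3*t)

Factor the denominator: s^3 - 9*s^2 + 108 = (s - 6)^2*(s + 3).
Partial fraction decomposition gives [-2/(s - 6)] + [(s - 6)^(-2)] + [-5/(s + 3)].
Invert each term: -2/(s - 6) ↔ -2e^(6t); 1/(s - 6)^2 ↔ t·e^(6t); -5/(s + 3) ↔ -5e^(-3t).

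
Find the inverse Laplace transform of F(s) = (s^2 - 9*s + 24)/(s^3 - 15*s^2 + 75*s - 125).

Factor the denominator: s^3 - 15*s^2 + 75*s - 125 = (s - 5)^3.
Partial fraction decomposition gives [1/(s - 5)] + [(s - 5)^(-2)] + [4/(s - 5)^3].
Invert each term: 1/(s - 5) ↔ e^(5t); 1/(s - 5)^2 ↔ t·e^(5t); 4/(s - 5)^3 ↔ (2)t^2·e^(5t).

2*t^2*exp(5*t) + t*exp(5*t) + exp(5*t)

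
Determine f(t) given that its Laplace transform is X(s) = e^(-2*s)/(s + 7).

The factor e^(-2s) signals a time shift by c = 2 (second shifting theorem).
L{e^(-7t)} = 1/(s + 7), so L^-1{1/(s + 7)} = e^(-7*t).
Hence the inverse is u(t - 2) times that function evaluated at t - 2.

f(t) = Heaviside(t - 2)*(exp(-7*t + 14))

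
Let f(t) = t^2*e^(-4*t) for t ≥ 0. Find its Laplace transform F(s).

L{t^2} = 2!/s^3 = 2/s^3.
By the first shifting theorem, multiplying by e^(-4t) replaces s with s + 4.

F(s) = 2/(s + 4)^3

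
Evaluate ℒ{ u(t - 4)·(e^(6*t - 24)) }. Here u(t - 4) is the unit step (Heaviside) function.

exp(-4*s)/(s - 6)

By the second shifting theorem, L{u(t - c)·g(t - c)} = e^(-cs)·G(s) with c = 4 and G(s) = L{g(t)}.
L{e^(6t)} = 1/(s - 6).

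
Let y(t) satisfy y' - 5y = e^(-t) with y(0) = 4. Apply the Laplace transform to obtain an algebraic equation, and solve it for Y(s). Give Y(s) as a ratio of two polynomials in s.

Y(s) = (4*s + 5)/(s^2 - 4*s - 5)

Apply the Laplace transform to the equation.
With L{y'} = sY - y(0) = sY - 4: the LHS transforms to (s - 5)Y - (4).
The right side is L{e^(-t)} = 1/(s + 1).
So (s - 5)Y = 1/(s + 1) + (4).
Solve for Y(s) and write it as one ratio of polynomials.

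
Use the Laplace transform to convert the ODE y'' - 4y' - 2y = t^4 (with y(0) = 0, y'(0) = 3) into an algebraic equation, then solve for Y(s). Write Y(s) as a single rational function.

Y(s) = (3*s^5 + 24)/(s^7 - 4*s^6 - 2*s^5)

Take the Laplace transform of both sides.
With L{y''} = s^2 Y - s·y(0) - y'(0) and L{y'} = sY - y(0), with y(0) = 0, y'(0) = 3: the LHS transforms to (s^2 - 4*s - 2)Y - (3).
The right side is L{t^4} = 24/s^5.
So (s^2 - 4*s - 2)Y = 24/s^5 + (3).
Divide through and combine into a single rational function.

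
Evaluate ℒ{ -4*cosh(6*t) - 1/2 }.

By linearity of the Laplace transform, transform each term separately.
L{-1/2} = (-1/2)/s; (-4)·[L{cosh(6t)} = s/(s^2 - 36)].

-4*s/(s^2 - 36) - 1/(2*s)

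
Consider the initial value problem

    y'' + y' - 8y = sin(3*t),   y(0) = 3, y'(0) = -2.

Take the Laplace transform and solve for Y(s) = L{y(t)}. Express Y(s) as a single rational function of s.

Y(s) = (3*s^3 + s^2 + 27*s + 12)/(s^4 + s^3 + s^2 + 9*s - 72)

Apply the Laplace transform to the equation.
With L{y''} = s^2 Y - s·y(0) - y'(0) and L{y'} = sY - y(0), with y(0) = 3, y'(0) = -2: the LHS transforms to (s^2 + s - 8)Y - (3*s + 1).
The right side is L{sin(3*t)} = 3/(s^2 + 9).
So (s^2 + s - 8)Y = 3/(s^2 + 9) + (3*s + 1).
Divide through and combine into a single rational function.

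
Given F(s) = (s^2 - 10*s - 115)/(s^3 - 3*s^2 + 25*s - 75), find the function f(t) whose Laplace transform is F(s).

Factor the denominator: s^3 - 3*s^2 + 25*s - 75 = (s - 3)*(s^2 + 25).
Partial fraction decomposition gives [-4/(s - 3)] + [5*s/(s^2 + 25)] + [5/(s^2 + 25)].
Invert each term: -4/(s - 3) ↔ -4e^(3t); 5·s/(s^2 + 25) ↔ 5cos(5t); 1·5/(s^2 + 25) ↔ sin(5t).

f(t) = -4*exp(3*t) + sin(5*t) + 5*cos(5*t)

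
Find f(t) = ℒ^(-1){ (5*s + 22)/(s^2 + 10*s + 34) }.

f(t) = -exp(-5*t)*sin(3*t) + 5*exp(-5*t)*cos(3*t)

Complete the square in the denominator: s^2 + 10*s + 34 = (s + 5)^2 + 3^2.
Split the numerator to match: 5*s + 22 = 5·(s + 5) - 1·3.
Invert each term: 5·(s + 5)/((s + 5)^2 + 9) ↔ 5e^(-5t)cos(3t); -1·3/((s + 5)^2 + 9) ↔ -e^(-5t)sin(3t).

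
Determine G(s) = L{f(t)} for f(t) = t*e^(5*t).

G(s) = (s - 5)^(-2)

L{e^(5t)} = 1/(s - 5).
Then apply L{t·g(t)} = -d/ds[H(s)] with H(s) = 1/(s - 5):
differentiating 1 time and applying the sign gives (s - 5)^(-2).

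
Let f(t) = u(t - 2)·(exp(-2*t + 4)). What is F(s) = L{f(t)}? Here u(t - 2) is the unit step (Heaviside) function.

By the second shifting theorem, L{u(t - c)·g(t - c)} = e^(-cs)·G(s) with c = 2 and G(s) = L{g(t)}.
L{e^(-2t)} = 1/(s + 2).

F(s) = exp(-2*s)/(s + 2)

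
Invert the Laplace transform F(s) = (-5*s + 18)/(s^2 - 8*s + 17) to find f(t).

Complete the square in the denominator: s^2 - 8*s + 17 = (s - 4)^2 + 1^2.
Split the numerator to match: -5*s + 18 = -5·(s - 4) - 2·1.
Invert each term: -5·(s - 4)/((s - 4)^2 + 1) ↔ -5e^(4t)cos(t); -2·1/((s - 4)^2 + 1) ↔ -2e^(4t)sin(t).

f(t) = -2*exp(4*t)*sin(t) - 5*exp(4*t)*cos(t)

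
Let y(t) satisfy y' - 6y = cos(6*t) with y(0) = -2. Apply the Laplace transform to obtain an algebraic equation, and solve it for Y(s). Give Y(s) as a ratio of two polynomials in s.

Transform both sides with L{·}.
The derivative rules (L{y'} = sY - y(0) = sY - (-2)) turn the left side into (s - 6)Y - (-2).
The right side is L{cos(6*t)} = s/(s^2 + 36).
So (s - 6)Y = s/(s^2 + 36) + (-2).
Divide through and combine into a single rational function.

Y(s) = (-2*s^2 + s - 72)/(s^3 - 6*s^2 + 36*s - 216)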